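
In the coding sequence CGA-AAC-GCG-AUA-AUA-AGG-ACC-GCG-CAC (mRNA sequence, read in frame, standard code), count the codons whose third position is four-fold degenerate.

4

Codon 1 CGA (Arg): third position 4-fold.
Codon 2 AAC (Asn): third position 2-fold.
Codon 3 GCG (Ala): third position 4-fold.
Codon 4 AUA (Ile): third position 3-fold.
Codon 5 AUA (Ile): third position 3-fold.
Codon 6 AGG (Arg): third position 2-fold.
Codon 7 ACC (Thr): third position 4-fold.
Codon 8 GCG (Ala): third position 4-fold.
Codon 9 CAC (His): third position 2-fold.
Four-fold degenerate third positions: 4.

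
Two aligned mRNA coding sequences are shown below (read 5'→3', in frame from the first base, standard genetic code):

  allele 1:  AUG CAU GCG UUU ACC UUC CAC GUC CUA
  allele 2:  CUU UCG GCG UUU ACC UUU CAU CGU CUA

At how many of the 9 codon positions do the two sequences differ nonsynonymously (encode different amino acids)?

Codon 1: AUG Met / CUU Leu — nonsynonymous.
Codon 2: CAU His / UCG Ser — nonsynonymous.
Codon 3: GCG Ala / GCG Ala — identical.
Codon 4: UUU Phe / UUU Phe — identical.
Codon 5: ACC Thr / ACC Thr — identical.
Codon 6: UUC Phe / UUU Phe — synonymous.
Codon 7: CAC His / CAU His — synonymous.
Codon 8: GUC Val / CGU Arg — nonsynonymous.
Codon 9: CUA Leu / CUA Leu — identical.
Nonsynonymous differences: 3.

3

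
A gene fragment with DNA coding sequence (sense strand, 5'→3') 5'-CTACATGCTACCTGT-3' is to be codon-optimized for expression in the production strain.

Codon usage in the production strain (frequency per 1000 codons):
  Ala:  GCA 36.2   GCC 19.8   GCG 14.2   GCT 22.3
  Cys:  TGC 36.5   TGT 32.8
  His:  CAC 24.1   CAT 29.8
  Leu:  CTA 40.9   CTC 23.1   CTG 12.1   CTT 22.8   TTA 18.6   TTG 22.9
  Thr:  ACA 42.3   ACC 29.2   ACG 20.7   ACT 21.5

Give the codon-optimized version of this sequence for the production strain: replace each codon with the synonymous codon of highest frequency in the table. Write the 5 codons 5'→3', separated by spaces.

Codon 1 (Leu): best is CTA at 40.9.
Codon 2 (His): best is CAT at 29.8.
Codon 3 (Ala): best is GCA at 36.2.
Codon 4 (Thr): best is ACA at 42.3.
Codon 5 (Cys): best is TGC at 36.5.

CTA CAT GCA ACA TGC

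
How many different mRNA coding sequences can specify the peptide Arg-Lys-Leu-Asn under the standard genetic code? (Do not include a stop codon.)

144

Arg: 6 codons.
Lys: 2 codons.
Leu: 6 codons.
Asn: 2 codons.
6 × 2 × 6 × 2 = 144.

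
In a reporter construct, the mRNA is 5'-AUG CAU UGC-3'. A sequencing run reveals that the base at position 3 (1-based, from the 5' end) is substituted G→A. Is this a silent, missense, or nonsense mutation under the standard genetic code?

Position 3 falls in codon 1: AUG → Met.
After the substitution the codon is AUA → Ile.
Met ≠ Ile, so this is a missense mutation.

missense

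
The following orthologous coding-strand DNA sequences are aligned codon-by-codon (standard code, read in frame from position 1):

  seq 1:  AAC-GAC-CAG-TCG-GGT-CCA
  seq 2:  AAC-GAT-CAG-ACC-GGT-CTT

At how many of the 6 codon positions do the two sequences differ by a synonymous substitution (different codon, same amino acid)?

Codon 1: AAC Asn / AAC Asn — identical.
Codon 2: GAC Asp / GAT Asp — synonymous.
Codon 3: CAG Gln / CAG Gln — identical.
Codon 4: TCG Ser / ACC Thr — nonsynonymous.
Codon 5: GGT Gly / GGT Gly — identical.
Codon 6: CCA Pro / CTT Leu — nonsynonymous.
Synonymous differences: 1.

1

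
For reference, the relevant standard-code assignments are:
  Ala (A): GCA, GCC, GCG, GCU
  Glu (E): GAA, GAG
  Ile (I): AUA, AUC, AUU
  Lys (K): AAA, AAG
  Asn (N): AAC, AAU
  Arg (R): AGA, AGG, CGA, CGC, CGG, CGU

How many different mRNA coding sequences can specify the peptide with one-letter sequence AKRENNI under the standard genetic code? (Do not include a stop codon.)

1152

Ala: 4 codons.
Lys: 2 codons.
Arg: 6 codons.
Glu: 2 codons.
Asn: 2 codons.
Asn: 2 codons.
Ile: 3 codons.
4 × 2 × 6 × 2 × 2 × 2 × 3 = 1152.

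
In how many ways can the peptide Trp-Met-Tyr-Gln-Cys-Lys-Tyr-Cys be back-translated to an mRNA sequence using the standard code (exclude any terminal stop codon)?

Trp: 1 codon.
Met: 1 codon.
Tyr: 2 codons.
Gln: 2 codons.
Cys: 2 codons.
Lys: 2 codons.
Tyr: 2 codons.
Cys: 2 codons.
1 × 1 × 2 × 2 × 2 × 2 × 2 × 2 = 64.

64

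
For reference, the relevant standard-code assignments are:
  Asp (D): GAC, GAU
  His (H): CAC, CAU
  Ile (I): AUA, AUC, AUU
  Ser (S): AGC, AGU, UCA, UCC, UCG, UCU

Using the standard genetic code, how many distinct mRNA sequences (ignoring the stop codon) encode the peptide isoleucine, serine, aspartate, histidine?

Ile: 3 codons.
Ser: 6 codons.
Asp: 2 codons.
His: 2 codons.
3 × 6 × 2 × 2 = 72.

72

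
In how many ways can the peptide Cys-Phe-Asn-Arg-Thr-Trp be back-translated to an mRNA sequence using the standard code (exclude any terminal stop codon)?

192

Cys: 2 codons.
Phe: 2 codons.
Asn: 2 codons.
Arg: 6 codons.
Thr: 4 codons.
Trp: 1 codon.
2 × 2 × 2 × 6 × 4 × 1 = 192.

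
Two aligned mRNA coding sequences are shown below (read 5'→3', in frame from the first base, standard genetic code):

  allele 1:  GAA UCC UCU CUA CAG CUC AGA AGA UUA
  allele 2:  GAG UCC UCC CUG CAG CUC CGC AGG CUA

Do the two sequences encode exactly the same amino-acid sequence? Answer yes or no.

yes

Codon 1: GAA Glu / GAG Glu — synonymous.
Codon 2: UCC Ser / UCC Ser — identical.
Codon 3: UCU Ser / UCC Ser — synonymous.
Codon 4: CUA Leu / CUG Leu — synonymous.
Codon 5: CAG Gln / CAG Gln — identical.
Codon 6: CUC Leu / CUC Leu — identical.
Codon 7: AGA Arg / CGC Arg — synonymous.
Codon 8: AGA Arg / AGG Arg — synonymous.
Codon 9: UUA Leu / CUA Leu — synonymous.
Nonsynonymous differences: 0 → same protein.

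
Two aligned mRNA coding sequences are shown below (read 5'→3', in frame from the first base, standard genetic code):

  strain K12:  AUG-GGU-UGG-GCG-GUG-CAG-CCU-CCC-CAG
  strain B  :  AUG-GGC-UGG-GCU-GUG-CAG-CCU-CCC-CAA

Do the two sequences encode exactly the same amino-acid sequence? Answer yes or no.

Codon 1: AUG Met / AUG Met — identical.
Codon 2: GGU Gly / GGC Gly — synonymous.
Codon 3: UGG Trp / UGG Trp — identical.
Codon 4: GCG Ala / GCU Ala — synonymous.
Codon 5: GUG Val / GUG Val — identical.
Codon 6: CAG Gln / CAG Gln — identical.
Codon 7: CCU Pro / CCU Pro — identical.
Codon 8: CCC Pro / CCC Pro — identical.
Codon 9: CAG Gln / CAA Gln — synonymous.
Nonsynonymous differences: 0 → same protein.

yes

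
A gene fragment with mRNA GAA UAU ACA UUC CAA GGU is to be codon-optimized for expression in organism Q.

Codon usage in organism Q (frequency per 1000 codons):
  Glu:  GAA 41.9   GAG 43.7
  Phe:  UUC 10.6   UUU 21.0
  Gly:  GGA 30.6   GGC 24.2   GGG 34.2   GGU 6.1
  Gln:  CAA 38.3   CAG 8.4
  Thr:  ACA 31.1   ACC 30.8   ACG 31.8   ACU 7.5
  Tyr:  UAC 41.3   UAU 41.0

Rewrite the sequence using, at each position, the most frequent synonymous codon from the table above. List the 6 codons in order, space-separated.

Codon 1 (Glu): best is GAG at 43.7.
Codon 2 (Tyr): best is UAC at 41.3.
Codon 3 (Thr): best is ACG at 31.8.
Codon 4 (Phe): best is UUU at 21.0.
Codon 5 (Gln): best is CAA at 38.3.
Codon 6 (Gly): best is GGG at 34.2.

GAG UAC ACG UUU CAA GGG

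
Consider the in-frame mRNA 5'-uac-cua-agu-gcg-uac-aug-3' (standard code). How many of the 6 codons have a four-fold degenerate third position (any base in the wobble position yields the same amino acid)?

Codon 1 UAC (Tyr): third position 2-fold.
Codon 2 CUA (Leu): third position 4-fold.
Codon 3 AGU (Ser): third position 2-fold.
Codon 4 GCG (Ala): third position 4-fold.
Codon 5 UAC (Tyr): third position 2-fold.
Codon 6 AUG (Met): third position 1-fold.
Four-fold degenerate third positions: 2.

2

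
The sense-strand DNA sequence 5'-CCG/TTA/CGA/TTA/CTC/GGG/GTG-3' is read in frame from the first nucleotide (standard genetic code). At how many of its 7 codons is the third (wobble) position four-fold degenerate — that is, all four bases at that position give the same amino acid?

5

Codon 1 CCG (Pro): third position 4-fold.
Codon 2 TTA (Leu): third position 2-fold.
Codon 3 CGA (Arg): third position 4-fold.
Codon 4 TTA (Leu): third position 2-fold.
Codon 5 CTC (Leu): third position 4-fold.
Codon 6 GGG (Gly): third position 4-fold.
Codon 7 GTG (Val): third position 4-fold.
Four-fold degenerate third positions: 5.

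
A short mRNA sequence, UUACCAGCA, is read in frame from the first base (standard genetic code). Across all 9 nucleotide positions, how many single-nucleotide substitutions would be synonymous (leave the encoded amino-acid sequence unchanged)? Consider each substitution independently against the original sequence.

Codon 1 (UUA, Leu): 2 synonymous substitutions.
Codon 2 (CCA, Pro): 3 synonymous substitutions.
Codon 3 (GCA, Ala): 3 synonymous substitutions.
Total: 2 + 3 + 3 = 8.

8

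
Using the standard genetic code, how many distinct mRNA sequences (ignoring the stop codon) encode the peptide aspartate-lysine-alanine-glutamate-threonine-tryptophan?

128

Asp: 2 codons.
Lys: 2 codons.
Ala: 4 codons.
Glu: 2 codons.
Thr: 4 codons.
Trp: 1 codon.
2 × 2 × 4 × 2 × 4 × 1 = 128.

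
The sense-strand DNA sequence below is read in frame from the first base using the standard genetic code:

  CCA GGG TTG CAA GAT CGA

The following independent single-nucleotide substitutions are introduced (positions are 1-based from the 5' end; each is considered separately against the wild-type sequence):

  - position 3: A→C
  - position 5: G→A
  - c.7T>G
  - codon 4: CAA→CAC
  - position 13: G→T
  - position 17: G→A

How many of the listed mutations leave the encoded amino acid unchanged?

Codon 1: CCA (Pro) → CCC (Pro) — synonymous.
Codon 2: GGG (Gly) → GAG (Glu) — missense.
Codon 3: TTG (Leu) → GTG (Val) — missense.
Codon 4: CAA (Gln) → CAC (His) — missense.
Codon 5: GAT (Asp) → TAT (Tyr) — missense.
Codon 6: CGA (Arg) → CAA (Gln) — missense.
Synonymous: 1 of 6.

1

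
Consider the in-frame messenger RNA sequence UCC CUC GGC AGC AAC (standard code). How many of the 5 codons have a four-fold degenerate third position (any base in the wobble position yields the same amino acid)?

3

Codon 1 UCC (Ser): third position 4-fold.
Codon 2 CUC (Leu): third position 4-fold.
Codon 3 GGC (Gly): third position 4-fold.
Codon 4 AGC (Ser): third position 2-fold.
Codon 5 AAC (Asn): third position 2-fold.
Four-fold degenerate third positions: 3.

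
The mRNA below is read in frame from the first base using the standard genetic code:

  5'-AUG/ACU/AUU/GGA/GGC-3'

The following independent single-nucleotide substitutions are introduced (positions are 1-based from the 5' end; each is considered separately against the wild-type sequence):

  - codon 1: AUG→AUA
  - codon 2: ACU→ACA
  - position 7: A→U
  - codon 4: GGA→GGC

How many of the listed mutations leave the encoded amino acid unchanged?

2

Codon 1: AUG (Met) → AUA (Ile) — missense.
Codon 2: ACU (Thr) → ACA (Thr) — synonymous.
Codon 3: AUU (Ile) → UUU (Phe) — missense.
Codon 4: GGA (Gly) → GGC (Gly) — synonymous.
Synonymous: 2 of 4.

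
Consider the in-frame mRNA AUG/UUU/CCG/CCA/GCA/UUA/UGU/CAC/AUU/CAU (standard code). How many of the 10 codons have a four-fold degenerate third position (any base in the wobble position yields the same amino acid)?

Codon 1 AUG (Met): third position 1-fold.
Codon 2 UUU (Phe): third position 2-fold.
Codon 3 CCG (Pro): third position 4-fold.
Codon 4 CCA (Pro): third position 4-fold.
Codon 5 GCA (Ala): third position 4-fold.
Codon 6 UUA (Leu): third position 2-fold.
Codon 7 UGU (Cys): third position 2-fold.
Codon 8 CAC (His): third position 2-fold.
Codon 9 AUU (Ile): third position 3-fold.
Codon 10 CAU (His): third position 2-fold.
Four-fold degenerate third positions: 3.

3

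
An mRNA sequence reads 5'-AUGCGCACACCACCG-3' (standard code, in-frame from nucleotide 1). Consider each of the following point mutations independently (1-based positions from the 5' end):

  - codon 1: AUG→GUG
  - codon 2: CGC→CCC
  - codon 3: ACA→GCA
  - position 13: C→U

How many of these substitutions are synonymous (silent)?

Codon 1: AUG (Met) → GUG (Val) — missense.
Codon 2: CGC (Arg) → CCC (Pro) — missense.
Codon 3: ACA (Thr) → GCA (Ala) — missense.
Codon 5: CCG (Pro) → UCG (Ser) — missense.
Synonymous: 0 of 4.

0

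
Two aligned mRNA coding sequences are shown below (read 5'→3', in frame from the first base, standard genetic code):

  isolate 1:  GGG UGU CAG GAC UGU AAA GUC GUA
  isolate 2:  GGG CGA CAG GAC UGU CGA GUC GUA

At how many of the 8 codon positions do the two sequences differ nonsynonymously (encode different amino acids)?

Codon 1: GGG Gly / GGG Gly — identical.
Codon 2: UGU Cys / CGA Arg — nonsynonymous.
Codon 3: CAG Gln / CAG Gln — identical.
Codon 4: GAC Asp / GAC Asp — identical.
Codon 5: UGU Cys / UGU Cys — identical.
Codon 6: AAA Lys / CGA Arg — nonsynonymous.
Codon 7: GUC Val / GUC Val — identical.
Codon 8: GUA Val / GUA Val — identical.
Nonsynonymous differences: 2.

2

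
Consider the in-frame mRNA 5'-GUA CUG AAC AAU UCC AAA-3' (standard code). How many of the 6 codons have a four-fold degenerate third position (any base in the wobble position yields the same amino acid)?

3

Codon 1 GUA (Val): third position 4-fold.
Codon 2 CUG (Leu): third position 4-fold.
Codon 3 AAC (Asn): third position 2-fold.
Codon 4 AAU (Asn): third position 2-fold.
Codon 5 UCC (Ser): third position 4-fold.
Codon 6 AAA (Lys): third position 2-fold.
Four-fold degenerate third positions: 3.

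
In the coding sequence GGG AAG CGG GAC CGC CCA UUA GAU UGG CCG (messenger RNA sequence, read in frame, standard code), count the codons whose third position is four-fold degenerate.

5

Codon 1 GGG (Gly): third position 4-fold.
Codon 2 AAG (Lys): third position 2-fold.
Codon 3 CGG (Arg): third position 4-fold.
Codon 4 GAC (Asp): third position 2-fold.
Codon 5 CGC (Arg): third position 4-fold.
Codon 6 CCA (Pro): third position 4-fold.
Codon 7 UUA (Leu): third position 2-fold.
Codon 8 GAU (Asp): third position 2-fold.
Codon 9 UGG (Trp): third position 1-fold.
Codon 10 CCG (Pro): third position 4-fold.
Four-fold degenerate third positions: 5.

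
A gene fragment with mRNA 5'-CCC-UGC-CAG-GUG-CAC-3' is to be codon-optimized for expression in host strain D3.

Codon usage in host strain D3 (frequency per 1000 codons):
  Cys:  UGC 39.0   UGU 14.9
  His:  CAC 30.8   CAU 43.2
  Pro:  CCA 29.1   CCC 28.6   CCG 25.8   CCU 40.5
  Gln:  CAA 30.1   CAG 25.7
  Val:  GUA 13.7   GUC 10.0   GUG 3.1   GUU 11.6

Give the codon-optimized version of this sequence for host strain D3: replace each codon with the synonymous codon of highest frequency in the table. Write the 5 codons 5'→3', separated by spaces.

CCU UGC CAA GUA CAU

Codon 1 (Pro): best is CCU at 40.5.
Codon 2 (Cys): best is UGC at 39.0.
Codon 3 (Gln): best is CAA at 30.1.
Codon 4 (Val): best is GUA at 13.7.
Codon 5 (His): best is CAU at 43.2.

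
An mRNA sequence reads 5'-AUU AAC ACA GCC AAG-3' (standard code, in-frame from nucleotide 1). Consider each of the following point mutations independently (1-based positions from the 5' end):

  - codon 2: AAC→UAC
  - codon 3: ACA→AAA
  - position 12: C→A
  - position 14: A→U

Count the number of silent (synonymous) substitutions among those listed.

Codon 2: AAC (Asn) → UAC (Tyr) — missense.
Codon 3: ACA (Thr) → AAA (Lys) — missense.
Codon 4: GCC (Ala) → GCA (Ala) — synonymous.
Codon 5: AAG (Lys) → AUG (Met) — missense.
Synonymous: 1 of 4.

1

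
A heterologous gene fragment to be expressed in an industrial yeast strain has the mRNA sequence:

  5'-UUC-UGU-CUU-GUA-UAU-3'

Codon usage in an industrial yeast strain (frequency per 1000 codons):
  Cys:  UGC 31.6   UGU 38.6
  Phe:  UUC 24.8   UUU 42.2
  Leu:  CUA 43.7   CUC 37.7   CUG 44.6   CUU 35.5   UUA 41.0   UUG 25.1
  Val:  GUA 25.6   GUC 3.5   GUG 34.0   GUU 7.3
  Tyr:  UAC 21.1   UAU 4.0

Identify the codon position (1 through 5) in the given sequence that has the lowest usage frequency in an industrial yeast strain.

Codon 1 UUC (Phe): 24.8 per 1000.
Codon 2 UGU (Cys): 38.6 per 1000.
Codon 3 CUU (Leu): 35.5 per 1000.
Codon 4 GUA (Val): 25.6 per 1000.
Codon 5 UAU (Tyr): 4.0 per 1000.
Lowest frequency is 4.0 at codon 5.

5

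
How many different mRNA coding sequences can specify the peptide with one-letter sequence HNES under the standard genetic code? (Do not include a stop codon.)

His: 2 codons.
Asn: 2 codons.
Glu: 2 codons.
Ser: 6 codons.
2 × 2 × 2 × 6 = 48.

48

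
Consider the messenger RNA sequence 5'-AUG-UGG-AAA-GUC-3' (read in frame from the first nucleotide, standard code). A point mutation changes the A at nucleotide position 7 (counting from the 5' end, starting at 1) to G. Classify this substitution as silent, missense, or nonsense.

Position 7 falls in codon 3: AAA → Lys.
After the substitution the codon is GAA → Glu.
Lys ≠ Glu, so this is a missense mutation.

missense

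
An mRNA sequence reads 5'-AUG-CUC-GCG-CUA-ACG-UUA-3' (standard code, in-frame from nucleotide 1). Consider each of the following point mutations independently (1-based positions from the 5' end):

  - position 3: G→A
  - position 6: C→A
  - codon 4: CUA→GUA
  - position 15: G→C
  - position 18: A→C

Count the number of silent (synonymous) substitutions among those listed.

2

Codon 1: AUG (Met) → AUA (Ile) — missense.
Codon 2: CUC (Leu) → CUA (Leu) — synonymous.
Codon 4: CUA (Leu) → GUA (Val) — missense.
Codon 5: ACG (Thr) → ACC (Thr) — synonymous.
Codon 6: UUA (Leu) → UUC (Phe) — missense.
Synonymous: 2 of 5.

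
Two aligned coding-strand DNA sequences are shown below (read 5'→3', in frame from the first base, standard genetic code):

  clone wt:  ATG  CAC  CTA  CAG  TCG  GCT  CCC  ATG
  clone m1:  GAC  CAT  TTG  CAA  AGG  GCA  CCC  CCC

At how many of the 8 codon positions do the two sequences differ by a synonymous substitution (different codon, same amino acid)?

Codon 1: ATG Met / GAC Asp — nonsynonymous.
Codon 2: CAC His / CAT His — synonymous.
Codon 3: CTA Leu / TTG Leu — synonymous.
Codon 4: CAG Gln / CAA Gln — synonymous.
Codon 5: TCG Ser / AGG Arg — nonsynonymous.
Codon 6: GCT Ala / GCA Ala — synonymous.
Codon 7: CCC Pro / CCC Pro — identical.
Codon 8: ATG Met / CCC Pro — nonsynonymous.
Synonymous differences: 4.

4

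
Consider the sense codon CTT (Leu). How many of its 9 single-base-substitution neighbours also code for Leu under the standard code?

Position 1: none → 0 synonymous.
Position 2: none → 0 synonymous.
Position 3: CTC, CTA, CTG → 3 synonymous.
Total: 0 + 0 + 3 = 3.

3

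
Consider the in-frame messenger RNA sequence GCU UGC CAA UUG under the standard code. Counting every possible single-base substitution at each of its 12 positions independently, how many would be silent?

7

Codon 1 (GCU, Ala): 3 synonymous substitutions.
Codon 2 (UGC, Cys): 1 synonymous substitution.
Codon 3 (CAA, Gln): 1 synonymous substitution.
Codon 4 (UUG, Leu): 2 synonymous substitutions.
Total: 3 + 1 + 1 + 2 = 7.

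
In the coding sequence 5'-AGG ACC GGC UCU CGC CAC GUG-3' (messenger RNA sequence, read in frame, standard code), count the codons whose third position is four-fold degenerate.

Codon 1 AGG (Arg): third position 2-fold.
Codon 2 ACC (Thr): third position 4-fold.
Codon 3 GGC (Gly): third position 4-fold.
Codon 4 UCU (Ser): third position 4-fold.
Codon 5 CGC (Arg): third position 4-fold.
Codon 6 CAC (His): third position 2-fold.
Codon 7 GUG (Val): third position 4-fold.
Four-fold degenerate third positions: 5.

5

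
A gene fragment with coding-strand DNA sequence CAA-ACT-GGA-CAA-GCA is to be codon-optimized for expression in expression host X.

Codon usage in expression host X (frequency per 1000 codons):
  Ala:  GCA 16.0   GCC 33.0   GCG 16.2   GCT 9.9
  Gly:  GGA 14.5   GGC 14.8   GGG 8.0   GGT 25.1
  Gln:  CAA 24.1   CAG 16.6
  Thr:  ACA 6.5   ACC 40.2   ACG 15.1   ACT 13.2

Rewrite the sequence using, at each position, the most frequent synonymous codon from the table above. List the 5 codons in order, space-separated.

Codon 1 (Gln): best is CAA at 24.1.
Codon 2 (Thr): best is ACC at 40.2.
Codon 3 (Gly): best is GGT at 25.1.
Codon 4 (Gln): best is CAA at 24.1.
Codon 5 (Ala): best is GCC at 33.0.

CAA ACC GGT CAA GCC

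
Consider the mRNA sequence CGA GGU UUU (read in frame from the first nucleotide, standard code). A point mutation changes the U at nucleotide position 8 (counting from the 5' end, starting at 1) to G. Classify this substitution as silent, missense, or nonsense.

missense

Position 8 falls in codon 3: UUU → Phe.
After the substitution the codon is UGU → Cys.
Phe ≠ Cys, so this is a missense mutation.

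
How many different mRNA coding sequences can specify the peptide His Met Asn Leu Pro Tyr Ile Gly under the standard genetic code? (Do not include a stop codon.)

His: 2 codons.
Met: 1 codon.
Asn: 2 codons.
Leu: 6 codons.
Pro: 4 codons.
Tyr: 2 codons.
Ile: 3 codons.
Gly: 4 codons.
2 × 1 × 2 × 6 × 4 × 2 × 3 × 4 = 2304.

2304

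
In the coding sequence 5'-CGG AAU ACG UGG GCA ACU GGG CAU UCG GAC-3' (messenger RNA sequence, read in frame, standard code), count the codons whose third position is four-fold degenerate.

Codon 1 CGG (Arg): third position 4-fold.
Codon 2 AAU (Asn): third position 2-fold.
Codon 3 ACG (Thr): third position 4-fold.
Codon 4 UGG (Trp): third position 1-fold.
Codon 5 GCA (Ala): third position 4-fold.
Codon 6 ACU (Thr): third position 4-fold.
Codon 7 GGG (Gly): third position 4-fold.
Codon 8 CAU (His): third position 2-fold.
Codon 9 UCG (Ser): third position 4-fold.
Codon 10 GAC (Asp): third position 2-fold.
Four-fold degenerate third positions: 6.

6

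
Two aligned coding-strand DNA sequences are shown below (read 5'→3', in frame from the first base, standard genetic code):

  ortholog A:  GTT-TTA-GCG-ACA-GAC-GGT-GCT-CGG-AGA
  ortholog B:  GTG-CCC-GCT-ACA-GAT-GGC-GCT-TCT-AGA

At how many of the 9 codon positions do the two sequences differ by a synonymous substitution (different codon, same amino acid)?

4

Codon 1: GTT Val / GTG Val — synonymous.
Codon 2: TTA Leu / CCC Pro — nonsynonymous.
Codon 3: GCG Ala / GCT Ala — synonymous.
Codon 4: ACA Thr / ACA Thr — identical.
Codon 5: GAC Asp / GAT Asp — synonymous.
Codon 6: GGT Gly / GGC Gly — synonymous.
Codon 7: GCT Ala / GCT Ala — identical.
Codon 8: CGG Arg / TCT Ser — nonsynonymous.
Codon 9: AGA Arg / AGA Arg — identical.
Synonymous differences: 4.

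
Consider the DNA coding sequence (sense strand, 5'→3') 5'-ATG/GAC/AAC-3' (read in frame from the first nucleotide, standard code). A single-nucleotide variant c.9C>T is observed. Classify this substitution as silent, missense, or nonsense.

Position 9 falls in codon 3: AAC → Asn.
After the substitution the codon is AAT → Asn.
Both encode Asn, so the change is synonymous.

silent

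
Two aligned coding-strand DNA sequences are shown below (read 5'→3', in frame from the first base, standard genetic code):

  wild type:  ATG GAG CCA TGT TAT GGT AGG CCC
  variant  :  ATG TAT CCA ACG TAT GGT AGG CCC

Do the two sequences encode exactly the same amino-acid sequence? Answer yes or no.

Codon 1: ATG Met / ATG Met — identical.
Codon 2: GAG Glu / TAT Tyr — nonsynonymous.
Codon 3: CCA Pro / CCA Pro — identical.
Codon 4: TGT Cys / ACG Thr — nonsynonymous.
Codon 5: TAT Tyr / TAT Tyr — identical.
Codon 6: GGT Gly / GGT Gly — identical.
Codon 7: AGG Arg / AGG Arg — identical.
Codon 8: CCC Pro / CCC Pro — identical.
Nonsynonymous differences: 2 → different protein.

no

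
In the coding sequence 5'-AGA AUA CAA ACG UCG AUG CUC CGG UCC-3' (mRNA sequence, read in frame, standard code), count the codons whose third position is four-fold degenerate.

5

Codon 1 AGA (Arg): third position 2-fold.
Codon 2 AUA (Ile): third position 3-fold.
Codon 3 CAA (Gln): third position 2-fold.
Codon 4 ACG (Thr): third position 4-fold.
Codon 5 UCG (Ser): third position 4-fold.
Codon 6 AUG (Met): third position 1-fold.
Codon 7 CUC (Leu): third position 4-fold.
Codon 8 CGG (Arg): third position 4-fold.
Codon 9 UCC (Ser): third position 4-fold.
Four-fold degenerate third positions: 5.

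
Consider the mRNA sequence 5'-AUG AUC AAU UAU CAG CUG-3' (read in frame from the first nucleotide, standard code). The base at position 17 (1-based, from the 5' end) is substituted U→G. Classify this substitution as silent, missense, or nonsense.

missense

Position 17 falls in codon 6: CUG → Leu.
After the substitution the codon is CGG → Arg.
Leu ≠ Arg, so this is a missense mutation.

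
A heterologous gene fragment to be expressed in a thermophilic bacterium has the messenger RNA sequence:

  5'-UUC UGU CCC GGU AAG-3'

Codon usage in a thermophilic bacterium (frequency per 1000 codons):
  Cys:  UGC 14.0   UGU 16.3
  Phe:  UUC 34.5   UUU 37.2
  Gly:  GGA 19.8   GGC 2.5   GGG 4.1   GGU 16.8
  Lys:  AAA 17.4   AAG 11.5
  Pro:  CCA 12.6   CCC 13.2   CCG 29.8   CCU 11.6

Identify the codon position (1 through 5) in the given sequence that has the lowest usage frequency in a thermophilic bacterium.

Codon 1 UUC (Phe): 34.5 per 1000.
Codon 2 UGU (Cys): 16.3 per 1000.
Codon 3 CCC (Pro): 13.2 per 1000.
Codon 4 GGU (Gly): 16.8 per 1000.
Codon 5 AAG (Lys): 11.5 per 1000.
Lowest frequency is 11.5 at codon 5.

5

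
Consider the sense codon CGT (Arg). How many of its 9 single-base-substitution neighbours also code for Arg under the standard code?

Position 1: none → 0 synonymous.
Position 2: none → 0 synonymous.
Position 3: CGC, CGA, CGG → 3 synonymous.
Total: 0 + 0 + 3 = 3.

3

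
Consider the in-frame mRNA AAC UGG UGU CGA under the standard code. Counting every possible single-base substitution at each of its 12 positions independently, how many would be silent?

Codon 1 (AAC, Asn): 1 synonymous substitution.
Codon 2 (UGG, Trp): 0 synonymous substitutions.
Codon 3 (UGU, Cys): 1 synonymous substitution.
Codon 4 (CGA, Arg): 4 synonymous substitutions.
Total: 1 + 0 + 1 + 4 = 6.

6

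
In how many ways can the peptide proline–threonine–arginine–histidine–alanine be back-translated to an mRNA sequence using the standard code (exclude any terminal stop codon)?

Pro: 4 codons.
Thr: 4 codons.
Arg: 6 codons.
His: 2 codons.
Ala: 4 codons.
4 × 4 × 6 × 2 × 4 = 768.

768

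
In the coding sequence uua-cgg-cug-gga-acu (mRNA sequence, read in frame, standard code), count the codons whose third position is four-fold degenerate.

4

Codon 1 UUA (Leu): third position 2-fold.
Codon 2 CGG (Arg): third position 4-fold.
Codon 3 CUG (Leu): third position 4-fold.
Codon 4 GGA (Gly): third position 4-fold.
Codon 5 ACU (Thr): third position 4-fold.
Four-fold degenerate third positions: 4.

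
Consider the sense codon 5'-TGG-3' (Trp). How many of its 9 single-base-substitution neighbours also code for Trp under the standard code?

0

Position 1: none → 0 synonymous.
Position 2: none → 0 synonymous.
Position 3: none → 0 synonymous.
Total: 0 + 0 + 0 = 0.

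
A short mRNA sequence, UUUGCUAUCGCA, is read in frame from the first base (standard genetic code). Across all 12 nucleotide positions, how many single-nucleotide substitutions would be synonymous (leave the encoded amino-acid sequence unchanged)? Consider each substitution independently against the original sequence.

Codon 1 (UUU, Phe): 1 synonymous substitution.
Codon 2 (GCU, Ala): 3 synonymous substitutions.
Codon 3 (AUC, Ile): 2 synonymous substitutions.
Codon 4 (GCA, Ala): 3 synonymous substitutions.
Total: 1 + 3 + 2 + 3 = 9.

9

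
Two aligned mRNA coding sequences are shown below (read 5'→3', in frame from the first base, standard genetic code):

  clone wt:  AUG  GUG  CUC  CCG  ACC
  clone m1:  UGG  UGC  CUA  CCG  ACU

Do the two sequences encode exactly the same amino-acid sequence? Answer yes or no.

Codon 1: AUG Met / UGG Trp — nonsynonymous.
Codon 2: GUG Val / UGC Cys — nonsynonymous.
Codon 3: CUC Leu / CUA Leu — synonymous.
Codon 4: CCG Pro / CCG Pro — identical.
Codon 5: ACC Thr / ACU Thr — synonymous.
Nonsynonymous differences: 2 → different protein.

no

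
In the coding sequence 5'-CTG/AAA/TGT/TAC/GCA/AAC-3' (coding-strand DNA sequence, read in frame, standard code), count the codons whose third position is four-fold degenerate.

Codon 1 CTG (Leu): third position 4-fold.
Codon 2 AAA (Lys): third position 2-fold.
Codon 3 TGT (Cys): third position 2-fold.
Codon 4 TAC (Tyr): third position 2-fold.
Codon 5 GCA (Ala): third position 4-fold.
Codon 6 AAC (Asn): third position 2-fold.
Four-fold degenerate third positions: 2.

2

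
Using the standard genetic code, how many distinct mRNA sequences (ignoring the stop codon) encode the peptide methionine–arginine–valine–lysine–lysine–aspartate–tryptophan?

192

Met: 1 codon.
Arg: 6 codons.
Val: 4 codons.
Lys: 2 codons.
Lys: 2 codons.
Asp: 2 codons.
Trp: 1 codon.
1 × 6 × 4 × 2 × 2 × 2 × 1 = 192.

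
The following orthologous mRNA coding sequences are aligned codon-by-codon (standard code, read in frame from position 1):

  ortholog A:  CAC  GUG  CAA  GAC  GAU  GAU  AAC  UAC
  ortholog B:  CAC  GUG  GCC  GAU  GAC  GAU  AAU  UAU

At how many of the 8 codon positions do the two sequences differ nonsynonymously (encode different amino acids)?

Codon 1: CAC His / CAC His — identical.
Codon 2: GUG Val / GUG Val — identical.
Codon 3: CAA Gln / GCC Ala — nonsynonymous.
Codon 4: GAC Asp / GAU Asp — synonymous.
Codon 5: GAU Asp / GAC Asp — synonymous.
Codon 6: GAU Asp / GAU Asp — identical.
Codon 7: AAC Asn / AAU Asn — synonymous.
Codon 8: UAC Tyr / UAU Tyr — synonymous.
Nonsynonymous differences: 1.

1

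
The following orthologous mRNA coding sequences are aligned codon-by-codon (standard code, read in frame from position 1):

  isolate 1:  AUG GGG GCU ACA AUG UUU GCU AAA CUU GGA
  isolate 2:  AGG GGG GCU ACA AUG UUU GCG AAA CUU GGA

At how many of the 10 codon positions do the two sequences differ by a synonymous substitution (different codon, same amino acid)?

Codon 1: AUG Met / AGG Arg — nonsynonymous.
Codon 2: GGG Gly / GGG Gly — identical.
Codon 3: GCU Ala / GCU Ala — identical.
Codon 4: ACA Thr / ACA Thr — identical.
Codon 5: AUG Met / AUG Met — identical.
Codon 6: UUU Phe / UUU Phe — identical.
Codon 7: GCU Ala / GCG Ala — synonymous.
Codon 8: AAA Lys / AAA Lys — identical.
Codon 9: CUU Leu / CUU Leu — identical.
Codon 10: GGA Gly / GGA Gly — identical.
Synonymous differences: 1.

1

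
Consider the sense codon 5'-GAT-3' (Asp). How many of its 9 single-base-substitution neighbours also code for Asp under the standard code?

Position 1: none → 0 synonymous.
Position 2: none → 0 synonymous.
Position 3: GAC → 1 synonymous.
Total: 0 + 0 + 1 = 1.

1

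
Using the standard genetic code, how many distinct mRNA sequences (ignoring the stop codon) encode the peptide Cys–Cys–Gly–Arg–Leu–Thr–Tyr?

Cys: 2 codons.
Cys: 2 codons.
Gly: 4 codons.
Arg: 6 codons.
Leu: 6 codons.
Thr: 4 codons.
Tyr: 2 codons.
2 × 2 × 4 × 6 × 6 × 4 × 2 = 4608.

4608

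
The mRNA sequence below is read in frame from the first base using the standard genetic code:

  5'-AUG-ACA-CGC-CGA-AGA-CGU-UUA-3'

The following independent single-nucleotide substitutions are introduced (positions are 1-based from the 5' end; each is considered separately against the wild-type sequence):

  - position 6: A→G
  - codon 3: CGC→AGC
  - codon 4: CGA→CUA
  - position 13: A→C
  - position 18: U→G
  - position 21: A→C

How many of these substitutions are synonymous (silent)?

Codon 2: ACA (Thr) → ACG (Thr) — synonymous.
Codon 3: CGC (Arg) → AGC (Ser) — missense.
Codon 4: CGA (Arg) → CUA (Leu) — missense.
Codon 5: AGA (Arg) → CGA (Arg) — synonymous.
Codon 6: CGU (Arg) → CGG (Arg) — synonymous.
Codon 7: UUA (Leu) → UUC (Phe) — missense.
Synonymous: 3 of 6.

3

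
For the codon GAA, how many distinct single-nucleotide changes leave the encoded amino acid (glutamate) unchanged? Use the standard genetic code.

Position 1: none → 0 synonymous.
Position 2: none → 0 synonymous.
Position 3: GAG → 1 synonymous.
Total: 0 + 0 + 1 = 1.

1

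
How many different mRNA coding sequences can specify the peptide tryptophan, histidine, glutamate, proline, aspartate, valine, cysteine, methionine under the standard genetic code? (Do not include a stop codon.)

Trp: 1 codon.
His: 2 codons.
Glu: 2 codons.
Pro: 4 codons.
Asp: 2 codons.
Val: 4 codons.
Cys: 2 codons.
Met: 1 codon.
1 × 2 × 2 × 4 × 2 × 4 × 2 × 1 = 256.

256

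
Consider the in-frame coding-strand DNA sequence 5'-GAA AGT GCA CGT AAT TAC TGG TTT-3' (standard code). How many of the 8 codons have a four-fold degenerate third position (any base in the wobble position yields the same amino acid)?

2

Codon 1 GAA (Glu): third position 2-fold.
Codon 2 AGT (Ser): third position 2-fold.
Codon 3 GCA (Ala): third position 4-fold.
Codon 4 CGT (Arg): third position 4-fold.
Codon 5 AAT (Asn): third position 2-fold.
Codon 6 TAC (Tyr): third position 2-fold.
Codon 7 TGG (Trp): third position 1-fold.
Codon 8 TTT (Phe): third position 2-fold.
Four-fold degenerate third positions: 2.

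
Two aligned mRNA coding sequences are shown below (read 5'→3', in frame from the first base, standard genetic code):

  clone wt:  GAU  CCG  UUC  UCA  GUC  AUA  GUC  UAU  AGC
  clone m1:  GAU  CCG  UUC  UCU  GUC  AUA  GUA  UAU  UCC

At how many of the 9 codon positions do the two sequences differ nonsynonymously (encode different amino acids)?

Codon 1: GAU Asp / GAU Asp — identical.
Codon 2: CCG Pro / CCG Pro — identical.
Codon 3: UUC Phe / UUC Phe — identical.
Codon 4: UCA Ser / UCU Ser — synonymous.
Codon 5: GUC Val / GUC Val — identical.
Codon 6: AUA Ile / AUA Ile — identical.
Codon 7: GUC Val / GUA Val — synonymous.
Codon 8: UAU Tyr / UAU Tyr — identical.
Codon 9: AGC Ser / UCC Ser — synonymous.
Nonsynonymous differences: 0.

0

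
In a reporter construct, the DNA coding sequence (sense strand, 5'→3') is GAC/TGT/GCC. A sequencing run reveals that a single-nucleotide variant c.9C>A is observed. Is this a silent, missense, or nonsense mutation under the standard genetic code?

Position 9 falls in codon 3: GCC → Ala.
After the substitution the codon is GCA → Ala.
Both encode Ala, so the change is synonymous.

silent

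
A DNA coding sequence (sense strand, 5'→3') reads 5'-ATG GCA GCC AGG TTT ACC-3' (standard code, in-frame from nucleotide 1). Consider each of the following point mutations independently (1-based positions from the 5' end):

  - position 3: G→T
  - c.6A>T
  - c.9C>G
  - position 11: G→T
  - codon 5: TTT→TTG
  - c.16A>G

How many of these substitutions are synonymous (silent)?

Codon 1: ATG (Met) → ATT (Ile) — missense.
Codon 2: GCA (Ala) → GCT (Ala) — synonymous.
Codon 3: GCC (Ala) → GCG (Ala) — synonymous.
Codon 4: AGG (Arg) → ATG (Met) — missense.
Codon 5: TTT (Phe) → TTG (Leu) — missense.
Codon 6: ACC (Thr) → GCC (Ala) — missense.
Synonymous: 2 of 6.

2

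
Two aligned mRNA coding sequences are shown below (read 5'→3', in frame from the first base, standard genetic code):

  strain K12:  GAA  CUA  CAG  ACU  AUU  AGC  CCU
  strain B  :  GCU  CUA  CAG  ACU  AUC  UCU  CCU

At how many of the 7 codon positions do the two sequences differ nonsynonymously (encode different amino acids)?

Codon 1: GAA Glu / GCU Ala — nonsynonymous.
Codon 2: CUA Leu / CUA Leu — identical.
Codon 3: CAG Gln / CAG Gln — identical.
Codon 4: ACU Thr / ACU Thr — identical.
Codon 5: AUU Ile / AUC Ile — synonymous.
Codon 6: AGC Ser / UCU Ser — synonymous.
Codon 7: CCU Pro / CCU Pro — identical.
Nonsynonymous differences: 1.

1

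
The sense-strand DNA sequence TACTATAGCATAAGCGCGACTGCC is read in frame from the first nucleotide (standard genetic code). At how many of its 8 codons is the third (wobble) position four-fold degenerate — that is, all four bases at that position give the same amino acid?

Codon 1 TAC (Tyr): third position 2-fold.
Codon 2 TAT (Tyr): third position 2-fold.
Codon 3 AGC (Ser): third position 2-fold.
Codon 4 ATA (Ile): third position 3-fold.
Codon 5 AGC (Ser): third position 2-fold.
Codon 6 GCG (Ala): third position 4-fold.
Codon 7 ACT (Thr): third position 4-fold.
Codon 8 GCC (Ala): third position 4-fold.
Four-fold degenerate third positions: 3.

3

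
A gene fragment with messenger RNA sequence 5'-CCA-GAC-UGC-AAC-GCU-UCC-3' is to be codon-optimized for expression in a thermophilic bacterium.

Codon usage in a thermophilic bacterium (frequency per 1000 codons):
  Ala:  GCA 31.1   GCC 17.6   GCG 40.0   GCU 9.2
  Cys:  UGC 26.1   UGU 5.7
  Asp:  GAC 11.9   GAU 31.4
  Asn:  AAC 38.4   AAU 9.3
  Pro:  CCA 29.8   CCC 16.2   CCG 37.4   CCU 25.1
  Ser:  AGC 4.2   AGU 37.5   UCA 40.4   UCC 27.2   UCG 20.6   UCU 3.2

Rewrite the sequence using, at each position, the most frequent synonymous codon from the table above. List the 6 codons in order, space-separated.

CCG GAU UGC AAC GCG UCA

Codon 1 (Pro): best is CCG at 37.4.
Codon 2 (Asp): best is GAU at 31.4.
Codon 3 (Cys): best is UGC at 26.1.
Codon 4 (Asn): best is AAC at 38.4.
Codon 5 (Ala): best is GCG at 40.0.
Codon 6 (Ser): best is UCA at 40.4.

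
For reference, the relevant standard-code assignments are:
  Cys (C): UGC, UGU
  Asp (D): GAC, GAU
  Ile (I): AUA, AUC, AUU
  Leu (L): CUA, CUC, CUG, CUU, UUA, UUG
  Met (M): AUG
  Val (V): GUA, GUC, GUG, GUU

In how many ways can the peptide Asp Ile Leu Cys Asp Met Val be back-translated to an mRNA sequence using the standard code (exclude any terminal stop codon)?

Asp: 2 codons.
Ile: 3 codons.
Leu: 6 codons.
Cys: 2 codons.
Asp: 2 codons.
Met: 1 codon.
Val: 4 codons.
2 × 3 × 6 × 2 × 2 × 1 × 4 = 576.

576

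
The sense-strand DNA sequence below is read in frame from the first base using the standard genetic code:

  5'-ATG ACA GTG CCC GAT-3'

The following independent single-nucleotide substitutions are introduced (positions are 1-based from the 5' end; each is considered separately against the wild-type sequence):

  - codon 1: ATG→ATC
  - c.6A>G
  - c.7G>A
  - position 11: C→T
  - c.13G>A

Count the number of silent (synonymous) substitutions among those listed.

1

Codon 1: ATG (Met) → ATC (Ile) — missense.
Codon 2: ACA (Thr) → ACG (Thr) — synonymous.
Codon 3: GTG (Val) → ATG (Met) — missense.
Codon 4: CCC (Pro) → CTC (Leu) — missense.
Codon 5: GAT (Asp) → AAT (Asn) — missense.
Synonymous: 1 of 5.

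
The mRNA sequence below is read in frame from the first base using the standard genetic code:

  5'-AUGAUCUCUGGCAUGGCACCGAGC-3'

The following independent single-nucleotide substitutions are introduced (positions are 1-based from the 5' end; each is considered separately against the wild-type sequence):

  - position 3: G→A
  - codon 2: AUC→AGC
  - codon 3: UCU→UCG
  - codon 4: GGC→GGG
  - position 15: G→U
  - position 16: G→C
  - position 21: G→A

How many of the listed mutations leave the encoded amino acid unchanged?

Codon 1: AUG (Met) → AUA (Ile) — missense.
Codon 2: AUC (Ile) → AGC (Ser) — missense.
Codon 3: UCU (Ser) → UCG (Ser) — synonymous.
Codon 4: GGC (Gly) → GGG (Gly) — synonymous.
Codon 5: AUG (Met) → AUU (Ile) — missense.
Codon 6: GCA (Ala) → CCA (Pro) — missense.
Codon 7: CCG (Pro) → CCA (Pro) — synonymous.
Synonymous: 3 of 7.

3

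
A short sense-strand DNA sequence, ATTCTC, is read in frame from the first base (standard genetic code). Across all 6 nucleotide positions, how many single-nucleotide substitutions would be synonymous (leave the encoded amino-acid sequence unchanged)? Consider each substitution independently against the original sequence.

Codon 1 (ATT, Ile): 2 synonymous substitutions.
Codon 2 (CTC, Leu): 3 synonymous substitutions.
Total: 2 + 3 = 5.

5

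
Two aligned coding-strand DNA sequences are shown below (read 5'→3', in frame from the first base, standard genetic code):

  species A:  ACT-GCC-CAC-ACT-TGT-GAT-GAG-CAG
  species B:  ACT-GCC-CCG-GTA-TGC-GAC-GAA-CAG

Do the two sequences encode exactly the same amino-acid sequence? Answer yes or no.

Codon 1: ACT Thr / ACT Thr — identical.
Codon 2: GCC Ala / GCC Ala — identical.
Codon 3: CAC His / CCG Pro — nonsynonymous.
Codon 4: ACT Thr / GTA Val — nonsynonymous.
Codon 5: TGT Cys / TGC Cys — synonymous.
Codon 6: GAT Asp / GAC Asp — synonymous.
Codon 7: GAG Glu / GAA Glu — synonymous.
Codon 8: CAG Gln / CAG Gln — identical.
Nonsynonymous differences: 2 → different protein.

no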